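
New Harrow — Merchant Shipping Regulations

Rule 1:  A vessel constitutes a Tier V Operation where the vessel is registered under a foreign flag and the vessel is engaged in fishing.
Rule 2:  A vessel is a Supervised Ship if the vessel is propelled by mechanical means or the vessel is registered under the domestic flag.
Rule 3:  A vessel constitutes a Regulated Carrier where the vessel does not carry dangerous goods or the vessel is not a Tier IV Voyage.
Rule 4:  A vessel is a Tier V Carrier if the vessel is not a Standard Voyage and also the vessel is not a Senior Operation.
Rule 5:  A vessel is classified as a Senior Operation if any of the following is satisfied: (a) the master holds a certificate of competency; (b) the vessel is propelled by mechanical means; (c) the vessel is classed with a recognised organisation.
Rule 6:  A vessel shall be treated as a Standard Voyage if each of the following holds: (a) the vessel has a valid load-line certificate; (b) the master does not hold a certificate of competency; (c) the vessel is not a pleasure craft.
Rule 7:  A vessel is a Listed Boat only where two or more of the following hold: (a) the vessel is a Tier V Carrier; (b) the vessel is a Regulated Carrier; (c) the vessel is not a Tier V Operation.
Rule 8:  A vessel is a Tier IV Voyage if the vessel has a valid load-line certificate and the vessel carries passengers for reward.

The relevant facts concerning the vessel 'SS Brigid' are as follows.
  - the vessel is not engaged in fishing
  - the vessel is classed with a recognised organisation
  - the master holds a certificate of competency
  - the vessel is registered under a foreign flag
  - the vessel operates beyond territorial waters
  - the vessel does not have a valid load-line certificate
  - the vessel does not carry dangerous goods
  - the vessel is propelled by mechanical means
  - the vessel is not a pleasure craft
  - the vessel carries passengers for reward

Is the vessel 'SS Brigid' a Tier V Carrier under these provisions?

No

Under rule 6: the vessel has a valid load-line certificate? no; and the master does not hold a certificate of competency? no; and the vessel is not a pleasure craft? yes. So the vessel is not a Standard Voyage.
Under rule 5: the master holds a certificate of competency? yes; or the vessel is propelled by mechanical means? yes; or the vessel is classed with a recognised organisation? yes. So the vessel is a Senior Operation.
Under rule 4: not a Standard Voyage (rule 6)? yes; and not a Senior Operation (rule 5)? no. So the vessel is not a Tier V Carrier.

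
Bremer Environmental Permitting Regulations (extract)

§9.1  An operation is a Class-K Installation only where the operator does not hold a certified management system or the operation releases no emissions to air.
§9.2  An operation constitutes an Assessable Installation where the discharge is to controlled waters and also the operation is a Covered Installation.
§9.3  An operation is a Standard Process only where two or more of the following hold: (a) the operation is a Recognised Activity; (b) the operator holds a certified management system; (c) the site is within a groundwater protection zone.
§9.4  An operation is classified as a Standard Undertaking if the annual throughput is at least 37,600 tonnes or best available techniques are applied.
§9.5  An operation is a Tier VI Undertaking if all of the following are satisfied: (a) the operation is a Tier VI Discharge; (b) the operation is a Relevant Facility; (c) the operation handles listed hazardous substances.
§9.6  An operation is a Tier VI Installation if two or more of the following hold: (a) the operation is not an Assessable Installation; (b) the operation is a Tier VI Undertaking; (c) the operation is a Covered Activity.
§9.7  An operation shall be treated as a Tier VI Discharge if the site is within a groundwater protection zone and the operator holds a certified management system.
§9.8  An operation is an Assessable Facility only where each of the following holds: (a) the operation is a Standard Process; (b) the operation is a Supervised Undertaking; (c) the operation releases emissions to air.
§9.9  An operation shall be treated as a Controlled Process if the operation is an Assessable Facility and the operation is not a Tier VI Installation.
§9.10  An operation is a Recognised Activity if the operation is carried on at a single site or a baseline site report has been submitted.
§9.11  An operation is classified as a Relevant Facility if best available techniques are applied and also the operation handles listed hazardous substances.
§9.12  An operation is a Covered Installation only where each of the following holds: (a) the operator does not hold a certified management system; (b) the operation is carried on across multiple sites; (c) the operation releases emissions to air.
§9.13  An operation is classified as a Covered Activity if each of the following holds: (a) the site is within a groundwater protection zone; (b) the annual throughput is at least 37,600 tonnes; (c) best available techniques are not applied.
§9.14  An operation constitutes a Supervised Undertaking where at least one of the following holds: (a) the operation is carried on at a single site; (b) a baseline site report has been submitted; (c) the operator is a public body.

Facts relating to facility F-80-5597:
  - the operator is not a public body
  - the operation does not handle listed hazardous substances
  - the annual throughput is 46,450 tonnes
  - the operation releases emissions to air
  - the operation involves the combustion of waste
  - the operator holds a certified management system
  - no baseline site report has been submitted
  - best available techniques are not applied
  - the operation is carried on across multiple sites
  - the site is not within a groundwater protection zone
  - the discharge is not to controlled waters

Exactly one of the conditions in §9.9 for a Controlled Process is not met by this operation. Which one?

§9.10 — Recognised Activity: [the operation is carried on at a single site? no] OR [a baseline site report has been submitted? no] → not satisfied.
§9.3 — Standard Process: Recognised Activity (§9.10)? no; the operator holds a certified management system? yes; the site is within a groundwater protection zone? no — 1 of 3 hold (need ≥2) → not satisfied.
§9.14 — Supervised Undertaking: [the operation is carried on at a single site? no] OR [a baseline site report has been submitted? no] OR [the operator is a public body? no] → not satisfied.
§9.8 — Assessable Facility: [Standard Process (§9.3)? no] AND [Supervised Undertaking (§9.14)? no] AND [the operation releases emissions to air? yes] → not satisfied.
§9.12 — Covered Installation: [the operator does not hold a certified management system? no] AND [the operation is carried on across multiple sites? yes] AND [the operation releases emissions to air? yes] → not satisfied.
§9.2 — Assessable Installation: [the discharge is to controlled waters? no] AND [Covered Installation (§9.12)? no] → not satisfied.
§9.7 — Tier VI Discharge: [the site is within a groundwater protection zone? no] AND [the operator holds a certified management system? yes] → not satisfied.
§9.11 — Relevant Facility: [best available techniques are applied? no] AND [the operation handles listed hazardous substances? no] → not satisfied.
§9.5 — Tier VI Undertaking: [Tier VI Discharge (§9.7)? no] AND [Relevant Facility (§9.11)? no] AND [the operation handles listed hazardous substances? no] → not satisfied.
§9.13 — Covered Activity: [the site is within a groundwater protection zone? no] AND [annual throughput: 46,450 tonnes ≥ 37,600 tonnes? yes] AND [best available techniques are not applied? yes] → not satisfied.
§9.6 — Tier VI Installation: not an Assessable Installation (§9.2)? yes; Tier VI Undertaking (§9.5)? no; Covered Activity (§9.13)? no — 1 of 3 hold (need ≥2) → not satisfied.
§9.9 — Controlled Process: [Assessable Facility (§9.8)? no] AND [not a Tier VI Installation (§9.6)? yes] → not satisfied.

Assessable Facility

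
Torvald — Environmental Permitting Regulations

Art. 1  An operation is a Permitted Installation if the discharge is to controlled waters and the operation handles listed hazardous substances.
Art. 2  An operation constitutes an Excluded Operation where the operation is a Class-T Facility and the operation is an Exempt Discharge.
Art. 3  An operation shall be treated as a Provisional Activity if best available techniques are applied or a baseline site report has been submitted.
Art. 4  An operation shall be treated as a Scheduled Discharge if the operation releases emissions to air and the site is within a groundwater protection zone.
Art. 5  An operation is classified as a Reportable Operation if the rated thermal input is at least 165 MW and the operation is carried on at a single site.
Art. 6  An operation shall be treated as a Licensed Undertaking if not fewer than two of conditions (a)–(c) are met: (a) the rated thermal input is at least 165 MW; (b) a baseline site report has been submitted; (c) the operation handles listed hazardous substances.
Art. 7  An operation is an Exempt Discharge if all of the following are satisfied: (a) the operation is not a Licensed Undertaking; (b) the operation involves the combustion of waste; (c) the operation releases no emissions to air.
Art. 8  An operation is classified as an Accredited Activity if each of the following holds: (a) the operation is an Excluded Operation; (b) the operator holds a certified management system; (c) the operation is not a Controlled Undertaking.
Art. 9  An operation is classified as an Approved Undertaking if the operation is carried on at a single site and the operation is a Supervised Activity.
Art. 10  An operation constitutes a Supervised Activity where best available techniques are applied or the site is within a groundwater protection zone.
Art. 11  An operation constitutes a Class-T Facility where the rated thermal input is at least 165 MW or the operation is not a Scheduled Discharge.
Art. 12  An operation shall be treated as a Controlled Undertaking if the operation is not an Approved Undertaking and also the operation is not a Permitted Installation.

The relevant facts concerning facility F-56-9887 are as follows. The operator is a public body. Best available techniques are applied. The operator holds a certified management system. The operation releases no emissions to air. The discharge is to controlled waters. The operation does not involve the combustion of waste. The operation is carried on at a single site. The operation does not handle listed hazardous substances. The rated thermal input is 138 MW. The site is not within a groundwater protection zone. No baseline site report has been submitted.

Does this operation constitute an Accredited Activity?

No

article 4 — Scheduled Discharge: [the operation releases emissions to air? no] AND [the site is within a groundwater protection zone? no] → not satisfied.
article 11 — Class-T Facility: [rated thermal input: 138 MW ≥ 165 MW? no] OR [not a Scheduled Discharge (article 4)? yes] → satisfied.
article 6 — Licensed Undertaking: rated thermal input: 138 MW ≥ 165 MW? no; a baseline site report has been submitted? no; the operation handles listed hazardous substances? no — 0 of 3 hold (need ≥2) → not satisfied.
article 7 — Exempt Discharge: [not a Licensed Undertaking (article 6)? yes] AND [the operation involves the combustion of waste? no] AND [the operation releases no emissions to air? yes] → not satisfied.
article 2 — Excluded Operation: [Class-T Facility (article 11)? yes] AND [Exempt Discharge (article 7)? no] → not satisfied.
article 10 — Supervised Activity: [best available techniques are applied? yes] OR [the site is within a groundwater protection zone? no] → satisfied.
article 9 — Approved Undertaking: [the operation is carried on at a single site? yes] AND [Supervised Activity (article 10)? yes] → satisfied.
article 1 — Permitted Installation: [the discharge is to controlled waters? yes] AND [the operation handles listed hazardous substances? no] → not satisfied.
article 12 — Controlled Undertaking: [not an Approved Undertaking (article 9)? no] AND [not a Permitted Installation (article 1)? yes] → not satisfied.
article 8 — Accredited Activity: [Excluded Operation (article 2)? no] AND [the operator holds a certified management system? yes] AND [not a Controlled Undertaking (article 12)? yes] → not satisfied.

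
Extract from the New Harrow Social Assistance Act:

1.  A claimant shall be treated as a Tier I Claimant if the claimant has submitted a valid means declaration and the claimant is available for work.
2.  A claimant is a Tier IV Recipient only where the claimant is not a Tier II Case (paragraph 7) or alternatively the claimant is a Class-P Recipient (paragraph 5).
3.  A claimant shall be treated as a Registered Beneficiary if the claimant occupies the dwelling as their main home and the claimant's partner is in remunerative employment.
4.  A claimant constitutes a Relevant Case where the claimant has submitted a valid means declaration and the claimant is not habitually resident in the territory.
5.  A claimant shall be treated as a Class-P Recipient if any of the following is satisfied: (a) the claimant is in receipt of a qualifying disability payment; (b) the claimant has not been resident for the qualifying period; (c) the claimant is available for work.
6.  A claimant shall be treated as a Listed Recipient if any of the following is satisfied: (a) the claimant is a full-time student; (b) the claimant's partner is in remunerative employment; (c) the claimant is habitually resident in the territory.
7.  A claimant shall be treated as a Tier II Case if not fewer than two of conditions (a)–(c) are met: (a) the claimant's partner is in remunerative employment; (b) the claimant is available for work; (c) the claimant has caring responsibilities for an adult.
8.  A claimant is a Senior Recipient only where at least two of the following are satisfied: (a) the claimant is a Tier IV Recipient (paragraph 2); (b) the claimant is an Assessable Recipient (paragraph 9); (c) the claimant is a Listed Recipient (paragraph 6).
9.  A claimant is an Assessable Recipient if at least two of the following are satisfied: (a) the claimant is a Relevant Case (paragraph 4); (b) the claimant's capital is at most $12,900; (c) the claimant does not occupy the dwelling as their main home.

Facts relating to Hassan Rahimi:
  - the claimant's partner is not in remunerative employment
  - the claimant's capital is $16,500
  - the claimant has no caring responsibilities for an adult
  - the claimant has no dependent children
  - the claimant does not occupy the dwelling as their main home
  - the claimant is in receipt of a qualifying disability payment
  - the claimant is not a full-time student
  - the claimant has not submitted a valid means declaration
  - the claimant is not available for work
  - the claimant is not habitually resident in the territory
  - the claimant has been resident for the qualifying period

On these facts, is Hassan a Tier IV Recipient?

paragraph 7 — Tier II Case: the claimant's partner is in remunerative employment? no; the claimant is available for work? no; the claimant has caring responsibilities for an adult? no — 0 of 3 hold (need ≥2) → not satisfied.
paragraph 5 — Class-P Recipient: [the claimant is in receipt of a qualifying disability payment? yes] OR [the claimant has not been resident for the qualifying period? no] OR [the claimant is available for work? no] → satisfied.
paragraph 2 — Tier IV Recipient: [not a Tier II Case (paragraph 7)? yes] OR [Class-P Recipient (paragraph 5)? yes] → satisfied.

Yes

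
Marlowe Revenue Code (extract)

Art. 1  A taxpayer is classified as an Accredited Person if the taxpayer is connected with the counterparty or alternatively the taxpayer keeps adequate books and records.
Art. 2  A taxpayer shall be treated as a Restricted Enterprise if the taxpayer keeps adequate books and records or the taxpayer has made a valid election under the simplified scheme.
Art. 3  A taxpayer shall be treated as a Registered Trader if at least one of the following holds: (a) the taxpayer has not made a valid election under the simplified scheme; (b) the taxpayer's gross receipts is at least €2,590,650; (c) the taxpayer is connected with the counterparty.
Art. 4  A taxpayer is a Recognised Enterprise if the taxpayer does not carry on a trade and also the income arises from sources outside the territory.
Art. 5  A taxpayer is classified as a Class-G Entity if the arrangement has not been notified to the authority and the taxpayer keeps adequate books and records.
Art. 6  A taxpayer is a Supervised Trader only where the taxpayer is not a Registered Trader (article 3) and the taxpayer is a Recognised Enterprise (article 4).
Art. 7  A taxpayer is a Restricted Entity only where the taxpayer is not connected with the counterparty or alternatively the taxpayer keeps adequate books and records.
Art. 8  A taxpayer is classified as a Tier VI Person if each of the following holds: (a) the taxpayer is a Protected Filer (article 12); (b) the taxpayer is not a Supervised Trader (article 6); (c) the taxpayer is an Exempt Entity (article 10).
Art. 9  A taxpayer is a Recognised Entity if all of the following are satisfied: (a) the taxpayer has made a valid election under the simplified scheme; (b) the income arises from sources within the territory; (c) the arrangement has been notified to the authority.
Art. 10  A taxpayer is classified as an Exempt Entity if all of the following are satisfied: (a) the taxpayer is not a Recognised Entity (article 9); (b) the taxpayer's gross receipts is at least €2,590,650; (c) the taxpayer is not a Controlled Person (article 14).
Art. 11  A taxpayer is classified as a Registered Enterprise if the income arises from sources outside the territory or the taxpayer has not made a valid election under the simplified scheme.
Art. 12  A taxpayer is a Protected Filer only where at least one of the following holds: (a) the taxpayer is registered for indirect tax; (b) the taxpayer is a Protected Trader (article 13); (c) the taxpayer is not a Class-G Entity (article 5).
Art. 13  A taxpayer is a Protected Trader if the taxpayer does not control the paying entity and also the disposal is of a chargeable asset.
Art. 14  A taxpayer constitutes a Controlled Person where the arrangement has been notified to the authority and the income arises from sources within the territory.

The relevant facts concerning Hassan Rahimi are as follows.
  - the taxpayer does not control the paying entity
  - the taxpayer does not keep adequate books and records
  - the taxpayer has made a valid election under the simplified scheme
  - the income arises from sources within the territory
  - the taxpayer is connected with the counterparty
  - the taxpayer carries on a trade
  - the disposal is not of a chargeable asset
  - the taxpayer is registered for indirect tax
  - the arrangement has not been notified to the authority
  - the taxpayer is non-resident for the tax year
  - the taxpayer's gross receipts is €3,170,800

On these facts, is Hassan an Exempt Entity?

Yes

article 9 — Recognised Entity: [the taxpayer has made a valid election under the simplified scheme? yes] AND [the income arises from sources within the territory? yes] AND [the arrangement has been notified to the authority? no] → not satisfied.
article 14 — Controlled Person: [the arrangement has been notified to the authority? no] AND [the income arises from sources within the territory? yes] → not satisfied.
article 10 — Exempt Entity: [not a Recognised Entity (article 9)? yes] AND [taxpayer's gross receipts: €3,170,800 ≥ €2,590,650? yes] AND [not a Controlled Person (article 14)? yes] → satisfied.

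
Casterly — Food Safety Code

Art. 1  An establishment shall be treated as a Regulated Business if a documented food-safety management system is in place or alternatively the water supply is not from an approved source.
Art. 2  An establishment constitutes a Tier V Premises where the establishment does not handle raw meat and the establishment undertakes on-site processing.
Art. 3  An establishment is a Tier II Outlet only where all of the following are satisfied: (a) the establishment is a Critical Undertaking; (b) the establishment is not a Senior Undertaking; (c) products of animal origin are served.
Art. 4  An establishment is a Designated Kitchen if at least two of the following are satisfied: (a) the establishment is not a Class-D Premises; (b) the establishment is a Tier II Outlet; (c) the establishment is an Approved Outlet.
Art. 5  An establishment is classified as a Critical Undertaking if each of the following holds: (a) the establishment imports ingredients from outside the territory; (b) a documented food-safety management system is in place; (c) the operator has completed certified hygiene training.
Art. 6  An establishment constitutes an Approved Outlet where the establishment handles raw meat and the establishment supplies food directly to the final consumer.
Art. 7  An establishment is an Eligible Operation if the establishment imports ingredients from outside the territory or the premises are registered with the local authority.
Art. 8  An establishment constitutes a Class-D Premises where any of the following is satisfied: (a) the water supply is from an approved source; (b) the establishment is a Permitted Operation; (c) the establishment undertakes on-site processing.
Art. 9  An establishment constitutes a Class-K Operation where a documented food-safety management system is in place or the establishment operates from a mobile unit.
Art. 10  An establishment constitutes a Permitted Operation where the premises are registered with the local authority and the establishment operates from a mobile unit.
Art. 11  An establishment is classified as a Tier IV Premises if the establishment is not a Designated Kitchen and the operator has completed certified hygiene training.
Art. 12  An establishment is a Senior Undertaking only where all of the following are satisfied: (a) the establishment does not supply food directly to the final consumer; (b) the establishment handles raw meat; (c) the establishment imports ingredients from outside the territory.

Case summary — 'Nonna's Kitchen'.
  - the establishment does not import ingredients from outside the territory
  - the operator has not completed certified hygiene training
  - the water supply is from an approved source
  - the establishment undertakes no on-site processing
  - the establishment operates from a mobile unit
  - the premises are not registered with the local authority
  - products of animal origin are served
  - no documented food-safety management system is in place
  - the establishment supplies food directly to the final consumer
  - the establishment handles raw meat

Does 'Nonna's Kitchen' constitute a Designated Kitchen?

No

Under article 10: the premises are registered with the local authority? no; and the establishment operates from a mobile unit? yes. So the establishment is not a Permitted Operation.
Under article 8: the water supply is from an approved source? yes; or Permitted Operation (article 10)? no; or the establishment undertakes on-site processing? no. So the establishment is a Class-D Premises.
Under article 5: the establishment imports ingredients from outside the territory? no; and a documented food-safety management system is in place? no; and the operator has completed certified hygiene training? no. So the establishment is not a Critical Undertaking.
Under article 12: the establishment does not supply food directly to the final consumer? no; and the establishment handles raw meat? yes; and the establishment imports ingredients from outside the territory? no. So the establishment is not a Senior Undertaking.
Under article 3: Critical Undertaking (article 5)? no; and not a Senior Undertaking (article 12)? yes; and products of animal origin are served? yes. So the establishment is not a Tier II Outlet.
Under article 6: the establishment handles raw meat? yes; and the establishment supplies food directly to the final consumer? yes. So the establishment is an Approved Outlet.
Under article 4: not a Class-D Premises (article 8)? no; Tier II Outlet (article 3)? no; Approved Outlet (article 6)? yes — 1 of 3 hold (need ≥2) → not satisfied.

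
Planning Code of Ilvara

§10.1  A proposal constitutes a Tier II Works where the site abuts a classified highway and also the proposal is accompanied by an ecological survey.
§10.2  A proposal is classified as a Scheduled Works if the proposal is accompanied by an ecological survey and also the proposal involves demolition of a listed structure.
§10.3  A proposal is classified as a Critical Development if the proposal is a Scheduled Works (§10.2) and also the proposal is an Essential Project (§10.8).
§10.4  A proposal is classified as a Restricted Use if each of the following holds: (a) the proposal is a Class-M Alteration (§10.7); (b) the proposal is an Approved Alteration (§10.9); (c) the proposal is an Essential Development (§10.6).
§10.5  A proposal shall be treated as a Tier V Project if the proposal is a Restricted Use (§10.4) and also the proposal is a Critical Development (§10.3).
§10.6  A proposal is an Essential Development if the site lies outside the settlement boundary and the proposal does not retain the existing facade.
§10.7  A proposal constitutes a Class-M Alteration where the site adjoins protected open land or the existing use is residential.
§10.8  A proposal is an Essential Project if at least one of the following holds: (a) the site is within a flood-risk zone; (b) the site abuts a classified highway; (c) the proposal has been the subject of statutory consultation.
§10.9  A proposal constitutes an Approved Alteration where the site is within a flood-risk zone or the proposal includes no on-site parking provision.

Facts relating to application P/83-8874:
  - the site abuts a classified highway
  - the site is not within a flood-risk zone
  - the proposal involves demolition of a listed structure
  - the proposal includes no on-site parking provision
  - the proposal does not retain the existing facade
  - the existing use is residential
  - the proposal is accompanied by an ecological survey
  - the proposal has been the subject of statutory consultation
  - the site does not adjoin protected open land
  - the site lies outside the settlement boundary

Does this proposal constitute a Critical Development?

§10.2 — Scheduled Works: [the proposal is accompanied by an ecological survey? yes] AND [the proposal involves demolition of a listed structure? yes] → satisfied.
§10.8 — Essential Project: [the site is within a flood-risk zone? no] OR [the site abuts a classified highway? yes] OR [the proposal has been the subject of statutory consultation? yes] → satisfied.
§10.3 — Critical Development: [Scheduled Works (§10.2)? yes] AND [Essential Project (§10.8)? yes] → satisfied.

Yes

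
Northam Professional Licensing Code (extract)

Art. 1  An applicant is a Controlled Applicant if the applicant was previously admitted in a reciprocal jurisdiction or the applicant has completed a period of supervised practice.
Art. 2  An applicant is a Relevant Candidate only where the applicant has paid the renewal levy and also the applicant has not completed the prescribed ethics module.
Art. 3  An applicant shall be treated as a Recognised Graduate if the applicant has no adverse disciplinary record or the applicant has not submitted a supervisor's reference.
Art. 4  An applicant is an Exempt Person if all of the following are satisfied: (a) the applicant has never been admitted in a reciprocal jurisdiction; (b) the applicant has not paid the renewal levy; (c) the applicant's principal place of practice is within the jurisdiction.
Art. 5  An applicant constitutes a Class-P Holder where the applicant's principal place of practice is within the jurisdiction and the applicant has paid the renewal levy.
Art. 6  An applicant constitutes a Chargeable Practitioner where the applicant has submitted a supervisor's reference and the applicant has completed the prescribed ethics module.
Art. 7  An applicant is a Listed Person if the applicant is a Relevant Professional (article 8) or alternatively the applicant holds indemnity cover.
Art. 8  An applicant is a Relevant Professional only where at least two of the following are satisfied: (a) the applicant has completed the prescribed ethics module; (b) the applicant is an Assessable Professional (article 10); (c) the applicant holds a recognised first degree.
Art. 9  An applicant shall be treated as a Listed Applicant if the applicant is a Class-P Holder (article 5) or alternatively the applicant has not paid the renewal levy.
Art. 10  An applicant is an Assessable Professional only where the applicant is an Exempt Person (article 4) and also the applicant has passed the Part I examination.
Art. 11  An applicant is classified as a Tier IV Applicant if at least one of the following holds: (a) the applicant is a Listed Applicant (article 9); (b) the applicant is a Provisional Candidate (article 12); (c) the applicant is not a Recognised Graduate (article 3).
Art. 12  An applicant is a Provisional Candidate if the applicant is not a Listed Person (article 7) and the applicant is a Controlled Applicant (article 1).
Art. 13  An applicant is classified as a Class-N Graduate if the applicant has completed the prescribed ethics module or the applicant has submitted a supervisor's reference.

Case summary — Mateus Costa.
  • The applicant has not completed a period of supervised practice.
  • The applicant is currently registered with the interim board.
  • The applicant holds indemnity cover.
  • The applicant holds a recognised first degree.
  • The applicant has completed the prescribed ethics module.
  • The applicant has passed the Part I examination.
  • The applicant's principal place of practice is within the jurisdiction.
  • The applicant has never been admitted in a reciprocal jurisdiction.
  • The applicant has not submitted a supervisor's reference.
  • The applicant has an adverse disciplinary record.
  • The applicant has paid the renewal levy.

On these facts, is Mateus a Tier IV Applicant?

Yes

article 5 — Class-P Holder: [the applicant's principal place of practice is within the jurisdiction? yes] AND [the applicant has paid the renewal levy? yes] → satisfied.
article 9 — Listed Applicant: [Class-P Holder (article 5)? yes] OR [the applicant has not paid the renewal levy? no] → satisfied.
article 4 — Exempt Person: [the applicant has never been admitted in a reciprocal jurisdiction? yes] AND [the applicant has not paid the renewal levy? no] AND [the applicant's principal place of practice is within the jurisdiction? yes] → not satisfied.
article 10 — Assessable Professional: [Exempt Person (article 4)? no] AND [the applicant has passed the Part I examination? yes] → not satisfied.
article 8 — Relevant Professional: the applicant has completed the prescribed ethics module? yes; Assessable Professional (article 10)? no; the applicant holds a recognised first degree? yes — 2 of 3 hold (need ≥2) → satisfied.
article 7 — Listed Person: [Relevant Professional (article 8)? yes] OR [the applicant holds indemnity cover? yes] → satisfied.
article 1 — Controlled Applicant: [the applicant was previously admitted in a reciprocal jurisdiction? no] OR [the applicant has completed a period of supervised practice? no] → not satisfied.
article 12 — Provisional Candidate: [not a Listed Person (article 7)? no] AND [Controlled Applicant (article 1)? no] → not satisfied.
article 3 — Recognised Graduate: [the applicant has no adverse disciplinary record? no] OR [the applicant has not submitted a supervisor's reference? yes] → satisfied.
article 11 — Tier IV Applicant: [Listed Applicant (article 9)? yes] OR [Provisional Candidate (article 12)? no] OR [not a Recognised Graduate (article 3)? no] → satisfied.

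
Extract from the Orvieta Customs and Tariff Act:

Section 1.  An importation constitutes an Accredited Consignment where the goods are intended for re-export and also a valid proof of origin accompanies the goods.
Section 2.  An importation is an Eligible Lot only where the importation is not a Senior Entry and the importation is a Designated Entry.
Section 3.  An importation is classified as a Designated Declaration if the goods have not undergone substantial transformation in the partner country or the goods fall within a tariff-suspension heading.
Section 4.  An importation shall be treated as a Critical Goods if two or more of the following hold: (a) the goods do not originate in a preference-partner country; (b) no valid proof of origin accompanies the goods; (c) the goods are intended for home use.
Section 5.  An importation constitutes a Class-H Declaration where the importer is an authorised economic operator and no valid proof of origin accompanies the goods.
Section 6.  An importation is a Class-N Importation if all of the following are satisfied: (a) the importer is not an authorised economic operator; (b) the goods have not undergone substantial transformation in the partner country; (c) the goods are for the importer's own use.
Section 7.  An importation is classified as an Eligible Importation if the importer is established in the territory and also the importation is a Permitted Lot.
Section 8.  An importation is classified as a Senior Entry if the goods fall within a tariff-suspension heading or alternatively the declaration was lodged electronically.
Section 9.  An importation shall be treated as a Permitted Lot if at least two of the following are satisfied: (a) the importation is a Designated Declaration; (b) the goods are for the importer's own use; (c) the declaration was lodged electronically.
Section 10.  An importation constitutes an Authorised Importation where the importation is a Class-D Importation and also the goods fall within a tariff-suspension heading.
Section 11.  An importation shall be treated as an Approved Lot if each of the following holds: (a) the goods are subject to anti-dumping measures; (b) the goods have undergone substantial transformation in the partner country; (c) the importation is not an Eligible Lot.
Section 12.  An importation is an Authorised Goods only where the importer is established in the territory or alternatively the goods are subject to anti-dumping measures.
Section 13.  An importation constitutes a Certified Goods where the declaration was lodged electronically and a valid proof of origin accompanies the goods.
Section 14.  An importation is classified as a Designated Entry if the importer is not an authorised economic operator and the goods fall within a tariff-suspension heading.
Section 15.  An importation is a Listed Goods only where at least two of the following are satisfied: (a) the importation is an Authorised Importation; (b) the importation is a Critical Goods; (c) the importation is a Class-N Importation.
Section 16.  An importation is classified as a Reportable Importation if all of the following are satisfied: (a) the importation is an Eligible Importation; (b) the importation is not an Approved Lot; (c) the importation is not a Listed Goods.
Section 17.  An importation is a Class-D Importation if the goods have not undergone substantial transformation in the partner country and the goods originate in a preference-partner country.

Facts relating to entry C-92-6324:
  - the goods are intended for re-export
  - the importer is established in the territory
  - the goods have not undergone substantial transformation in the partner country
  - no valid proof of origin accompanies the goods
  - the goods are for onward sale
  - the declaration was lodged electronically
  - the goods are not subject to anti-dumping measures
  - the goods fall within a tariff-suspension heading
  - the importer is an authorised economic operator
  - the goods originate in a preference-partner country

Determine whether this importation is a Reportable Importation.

Yes

section 3 — Designated Declaration: [the goods have not undergone substantial transformation in the partner country? yes] OR [the goods fall within a tariff-suspension heading? yes] → satisfied.
section 9 — Permitted Lot: Designated Declaration (section 3)? yes; the goods are for the importer's own use? no; the declaration was lodged electronically? yes — 2 of 3 hold (need ≥2) → satisfied.
section 7 — Eligible Importation: [the importer is established in the territory? yes] AND [Permitted Lot (section 9)? yes] → satisfied.
section 8 — Senior Entry: [the goods fall within a tariff-suspension heading? yes] OR [the declaration was lodged electronically? yes] → satisfied.
section 14 — Designated Entry: [the importer is not an authorised economic operator? no] AND [the goods fall within a tariff-suspension heading? yes] → not satisfied.
section 2 — Eligible Lot: [not a Senior Entry (section 8)? no] AND [Designated Entry (section 14)? no] → not satisfied.
section 11 — Approved Lot: [the goods are subject to anti-dumping measures? no] AND [the goods have undergone substantial transformation in the partner country? no] AND [not an Eligible Lot (section 2)? yes] → not satisfied.
section 17 — Class-D Importation: [the goods have not undergone substantial transformation in the partner country? yes] AND [the goods originate in a preference-partner country? yes] → satisfied.
section 10 — Authorised Importation: [Class-D Importation (section 17)? yes] AND [the goods fall within a tariff-suspension heading? yes] → satisfied.
section 4 — Critical Goods: the goods do not originate in a preference-partner country? no; no valid proof of origin accompanies the goods? yes; the goods are intended for home use? no — 1 of 3 hold (need ≥2) → not satisfied.
section 6 — Class-N Importation: [the importer is not an authorised economic operator? no] AND [the goods have not undergone substantial transformation in the partner country? yes] AND [the goods are for the importer's own use? no] → not satisfied.
section 15 — Listed Goods: Authorised Importation (section 10)? yes; Critical Goods (section 4)? no; Class-N Importation (section 6)? no — 1 of 3 hold (need ≥2) → not satisfied.
section 16 — Reportable Importation: [Eligible Importation (section 7)? yes] AND [not an Approved Lot (section 11)? yes] AND [not a Listed Goods (section 15)? yes] → satisfied.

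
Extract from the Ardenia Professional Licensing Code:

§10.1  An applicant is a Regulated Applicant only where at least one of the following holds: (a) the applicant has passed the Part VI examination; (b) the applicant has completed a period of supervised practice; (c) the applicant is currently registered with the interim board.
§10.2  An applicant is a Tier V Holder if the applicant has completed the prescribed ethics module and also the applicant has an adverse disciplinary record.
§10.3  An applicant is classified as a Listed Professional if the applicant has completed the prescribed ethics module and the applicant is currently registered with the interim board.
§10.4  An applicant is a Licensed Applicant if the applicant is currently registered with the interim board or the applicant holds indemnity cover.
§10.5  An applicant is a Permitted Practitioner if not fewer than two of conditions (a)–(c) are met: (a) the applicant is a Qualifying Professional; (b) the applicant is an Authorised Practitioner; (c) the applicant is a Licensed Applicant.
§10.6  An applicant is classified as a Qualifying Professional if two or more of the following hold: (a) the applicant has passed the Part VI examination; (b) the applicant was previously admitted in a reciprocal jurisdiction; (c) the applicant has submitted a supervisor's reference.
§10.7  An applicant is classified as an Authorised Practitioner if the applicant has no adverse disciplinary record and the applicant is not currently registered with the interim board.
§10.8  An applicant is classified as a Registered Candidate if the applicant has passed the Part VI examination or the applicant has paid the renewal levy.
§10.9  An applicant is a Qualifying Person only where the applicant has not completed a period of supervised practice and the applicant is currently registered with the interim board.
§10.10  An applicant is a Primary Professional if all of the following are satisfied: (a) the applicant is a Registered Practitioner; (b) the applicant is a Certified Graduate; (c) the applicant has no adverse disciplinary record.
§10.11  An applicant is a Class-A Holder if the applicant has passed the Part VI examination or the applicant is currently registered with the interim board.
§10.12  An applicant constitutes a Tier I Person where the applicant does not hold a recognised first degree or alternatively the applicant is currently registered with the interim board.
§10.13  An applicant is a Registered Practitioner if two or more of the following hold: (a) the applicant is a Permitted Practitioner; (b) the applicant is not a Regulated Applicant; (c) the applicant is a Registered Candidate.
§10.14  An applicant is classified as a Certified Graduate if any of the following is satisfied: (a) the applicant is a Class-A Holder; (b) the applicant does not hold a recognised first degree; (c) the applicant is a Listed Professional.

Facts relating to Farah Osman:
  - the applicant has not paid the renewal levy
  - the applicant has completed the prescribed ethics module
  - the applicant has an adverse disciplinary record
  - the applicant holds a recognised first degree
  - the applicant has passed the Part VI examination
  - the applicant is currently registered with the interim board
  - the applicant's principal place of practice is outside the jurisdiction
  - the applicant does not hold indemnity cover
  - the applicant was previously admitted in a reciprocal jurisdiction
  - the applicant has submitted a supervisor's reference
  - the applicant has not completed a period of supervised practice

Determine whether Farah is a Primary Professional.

No

§10.6 — Qualifying Professional: the applicant has passed the Part VI examination? yes; the applicant was previously admitted in a reciprocal jurisdiction? yes; the applicant has submitted a supervisor's reference? yes — 3 of 3 hold (need ≥2) → satisfied.
§10.7 — Authorised Practitioner: [the applicant has no adverse disciplinary record? no] AND [the applicant is not currently registered with the interim board? no] → not satisfied.
§10.4 — Licensed Applicant: [the applicant is currently registered with the interim board? yes] OR [the applicant holds indemnity cover? no] → satisfied.
§10.5 — Permitted Practitioner: Qualifying Professional (§10.6)? yes; Authorised Practitioner (§10.7)? no; Licensed Applicant (§10.4)? yes — 2 of 3 hold (need ≥2) → satisfied.
§10.1 — Regulated Applicant: [the applicant has passed the Part VI examination? yes] OR [the applicant has completed a period of supervised practice? no] OR [the applicant is currently registered with the interim board? yes] → satisfied.
§10.8 — Registered Candidate: [the applicant has passed the Part VI examination? yes] OR [the applicant has paid the renewal levy? no] → satisfied.
§10.13 — Registered Practitioner: Permitted Practitioner (§10.5)? yes; not a Regulated Applicant (§10.1)? no; Registered Candidate (§10.8)? yes — 2 of 3 hold (need ≥2) → satisfied.
§10.11 — Class-A Holder: [the applicant has passed the Part VI examination? yes] OR [the applicant is currently registered with the interim board? yes] → satisfied.
§10.3 — Listed Professional: [the applicant has completed the prescribed ethics module? yes] AND [the applicant is currently registered with the interim board? yes] → satisfied.
§10.14 — Certified Graduate: [Class-A Holder (§10.11)? yes] OR [the applicant does not hold a recognised first degree? no] OR [Listed Professional (§10.3)? yes] → satisfied.
§10.10 — Primary Professional: [Registered Practitioner (§10.13)? yes] AND [Certified Graduate (§10.14)? yes] AND [the applicant has no adverse disciplinary record? no] → not satisfied.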